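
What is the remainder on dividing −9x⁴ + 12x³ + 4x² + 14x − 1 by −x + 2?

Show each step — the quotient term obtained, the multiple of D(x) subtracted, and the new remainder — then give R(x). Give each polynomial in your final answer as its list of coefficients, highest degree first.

Step 1: lead(−9x⁴ + 12x³ + 4x² + 14x − 1) ÷ lead(D) = −9x⁴ ÷ −x = 9x³. Subtract (9x³)·D = −9x⁴ + 18x³. Remainder: −6x³ + 4x² + 14x − 1.
Step 2: lead(−6x³ + 4x² + 14x − 1) ÷ lead(D) = −6x³ ÷ −x = 6x². Subtract (6x²)·D = −6x³ + 12x². Remainder: −8x² + 14x − 1.
Step 3: lead(−8x² + 14x − 1) ÷ lead(D) = −8x² ÷ −x = 8x. Subtract (8x)·D = −8x² + 16x. Remainder: −2x − 1.
Step 4: lead(−2x − 1) ÷ lead(D) = −2x ÷ −x = 2. Subtract (2)·D = −2x + 4. Remainder: −5.

R = [-5]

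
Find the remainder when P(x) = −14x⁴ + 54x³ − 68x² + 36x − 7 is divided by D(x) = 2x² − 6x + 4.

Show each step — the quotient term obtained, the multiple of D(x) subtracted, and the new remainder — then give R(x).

Step 1: lead(−14x⁴ + 54x³ − 68x² + 36x − 7) ÷ lead(D) = −14x⁴ ÷ 2x² = −7x². Subtract (−7x²)·D = −14x⁴ + 42x³ − 28x². Remainder: 12x³ − 40x² + 36x − 7.
Step 2: lead(12x³ − 40x² + 36x − 7) ÷ lead(D) = 12x³ ÷ 2x² = 6x. Subtract (6x)·D = 12x³ − 36x² + 24x. Remainder: −4x² + 12x − 7.
Step 3: lead(−4x² + 12x − 7) ÷ lead(D) = −4x² ÷ 2x² = −2. Subtract (−2)·D = −4x² + 12x − 8. Remainder: 1.

R(x) = 1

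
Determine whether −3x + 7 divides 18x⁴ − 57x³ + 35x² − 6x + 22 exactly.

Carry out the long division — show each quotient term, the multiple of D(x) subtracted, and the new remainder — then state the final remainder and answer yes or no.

Step 1: lead(18x⁴ − 57x³ + 35x² − 6x + 22) ÷ lead(D) = 18x⁴ ÷ −3x = −6x³. Subtract (−6x³)·D = 18x⁴ − 42x³. Remainder: −15x³ + 35x² − 6x + 22.
Step 2: lead(−15x³ + 35x² − 6x + 22) ÷ lead(D) = −15x³ ÷ −3x = 5x². Subtract (5x²)·D = −15x³ + 35x². Remainder: −6x + 22.
Step 3: lead(−6x + 22) ÷ lead(D) = −6x ÷ −3x = 2. Subtract (2)·D = −6x + 14. Remainder: 8.

R(x) = 8, so D(x) is not a factor of P(x). no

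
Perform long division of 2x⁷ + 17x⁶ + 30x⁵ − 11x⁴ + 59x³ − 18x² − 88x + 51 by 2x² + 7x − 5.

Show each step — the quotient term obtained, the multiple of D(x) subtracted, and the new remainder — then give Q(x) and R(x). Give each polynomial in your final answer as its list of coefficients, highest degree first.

Q = [1, 5, 0, 7, 5, -9]; R = [6]

Step 1: lead(2x⁷ + 17x⁶ + 30x⁵ − 11x⁴ + 59x³ − 18x² − 88x + 51) ÷ lead(D) = 2x⁷ ÷ 2x² = x⁵. Subtract (x⁵)·D = 2x⁷ + 7x⁶ − 5x⁵. Remainder: 10x⁶ + 35x⁵ − 11x⁴ + 59x³ − 18x² − 88x + 51.
Step 2: lead(10x⁶ + 35x⁵ − 11x⁴ + 59x³ − 18x² − 88x + 51) ÷ lead(D) = 10x⁶ ÷ 2x² = 5x⁴. Subtract (5x⁴)·D = 10x⁶ + 35x⁵ − 25x⁴. Remainder: 14x⁴ + 59x³ − 18x² − 88x + 51.
Step 3: lead(14x⁴ + 59x³ − 18x² − 88x + 51) ÷ lead(D) = 14x⁴ ÷ 2x² = 7x². Subtract (7x²)·D = 14x⁴ + 49x³ − 35x². Remainder: 10x³ + 17x² − 88x + 51.
Step 4: lead(10x³ + 17x² − 88x + 51) ÷ lead(D) = 10x³ ÷ 2x² = 5x. Subtract (5x)·D = 10x³ + 35x² − 25x. Remainder: −18x² − 63x + 51.
Step 5: lead(−18x² − 63x + 51) ÷ lead(D) = −18x² ÷ 2x² = −9. Subtract (−9)·D = −18x² − 63x + 45. Remainder: 6.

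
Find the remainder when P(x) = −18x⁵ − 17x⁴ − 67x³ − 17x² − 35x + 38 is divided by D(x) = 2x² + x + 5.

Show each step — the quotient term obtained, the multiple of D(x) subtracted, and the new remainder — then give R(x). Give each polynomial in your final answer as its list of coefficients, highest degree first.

R = [4, 8]

Step 1: lead(−18x⁵ − 17x⁴ − 67x³ − 17x² − 35x + 38) ÷ lead(D) = −18x⁵ ÷ 2x² = −9x³. Subtract (−9x³)·D = −18x⁵ − 9x⁴ − 45x³. Remainder: −8x⁴ − 22x³ − 17x² − 35x + 38.
Step 2: lead(−8x⁴ − 22x³ − 17x² − 35x + 38) ÷ lead(D) = −8x⁴ ÷ 2x² = −4x². Subtract (−4x²)·D = −8x⁴ − 4x³ − 20x². Remainder: −18x³ + 3x² − 35x + 38.
Step 3: lead(−18x³ + 3x² − 35x + 38) ÷ lead(D) = −18x³ ÷ 2x² = −9x. Subtract (−9x)·D = −18x³ − 9x² − 45x. Remainder: 12x² + 10x + 38.
Step 4: lead(12x² + 10x + 38) ÷ lead(D) = 12x² ÷ 2x² = 6. Subtract (6)·D = 12x² + 6x + 30. Remainder: 4x + 8.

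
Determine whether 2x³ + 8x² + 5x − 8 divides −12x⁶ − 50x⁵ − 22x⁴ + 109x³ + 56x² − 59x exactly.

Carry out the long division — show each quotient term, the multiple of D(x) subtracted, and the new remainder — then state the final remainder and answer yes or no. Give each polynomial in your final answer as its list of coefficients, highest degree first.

R = [8], so D(x) is not a factor of P(x). no

Step 1: lead(−12x⁶ − 50x⁵ − 22x⁴ + 109x³ + 56x² − 59x) ÷ lead(D) = −12x⁶ ÷ 2x³ = −6x³. Subtract (−6x³)·D = −12x⁶ − 48x⁵ − 30x⁴ + 48x³. Remainder: −2x⁵ + 8x⁴ + 61x³ + 56x² − 59x.
Step 2: lead(−2x⁵ + 8x⁴ + 61x³ + 56x² − 59x) ÷ lead(D) = −2x⁵ ÷ 2x³ = −x². Subtract (−x²)·D = −2x⁵ − 8x⁴ − 5x³ + 8x². Remainder: 16x⁴ + 66x³ + 48x² − 59x.
Step 3: lead(16x⁴ + 66x³ + 48x² − 59x) ÷ lead(D) = 16x⁴ ÷ 2x³ = 8x. Subtract (8x)·D = 16x⁴ + 64x³ + 40x² − 64x. Remainder: 2x³ + 8x² + 5x.
Step 4: lead(2x³ + 8x² + 5x) ÷ lead(D) = 2x³ ÷ 2x³ = 1. Subtract (1)·D = 2x³ + 8x² + 5x − 8. Remainder: 8.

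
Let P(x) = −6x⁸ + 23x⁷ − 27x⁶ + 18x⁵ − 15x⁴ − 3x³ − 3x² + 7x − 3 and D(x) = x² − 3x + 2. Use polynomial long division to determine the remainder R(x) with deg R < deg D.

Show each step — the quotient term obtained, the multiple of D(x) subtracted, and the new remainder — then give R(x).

R(x) = −9

Step 1: lead(−6x⁸ + 23x⁷ − 27x⁶ + 18x⁵ − 15x⁴ − 3x³ − 3x² + 7x − 3) ÷ lead(D) = −6x⁸ ÷ x² = −6x⁶. Subtract (−6x⁶)·D = −6x⁸ + 18x⁷ − 12x⁶. Remainder: 5x⁷ − 15x⁶ + 18x⁵ − 15x⁴ − 3x³ − 3x² + 7x − 3.
Step 2: lead(5x⁷ − 15x⁶ + 18x⁵ − 15x⁴ − 3x³ − 3x² + 7x − 3) ÷ lead(D) = 5x⁷ ÷ x² = 5x⁵. Subtract (5x⁵)·D = 5x⁷ − 15x⁶ + 10x⁵. Remainder: 8x⁵ − 15x⁴ − 3x³ − 3x² + 7x − 3.
Step 3: lead(8x⁵ − 15x⁴ − 3x³ − 3x² + 7x − 3) ÷ lead(D) = 8x⁵ ÷ x² = 8x³. Subtract (8x³)·D = 8x⁵ − 24x⁴ + 16x³. Remainder: 9x⁴ − 19x³ − 3x² + 7x − 3.
Step 4: lead(9x⁴ − 19x³ − 3x² + 7x − 3) ÷ lead(D) = 9x⁴ ÷ x² = 9x². Subtract (9x²)·D = 9x⁴ − 27x³ + 18x². Remainder: 8x³ − 21x² + 7x − 3.
Step 5: lead(8x³ − 21x² + 7x − 3) ÷ lead(D) = 8x³ ÷ x² = 8x. Subtract (8x)·D = 8x³ − 24x² + 16x. Remainder: 3x² − 9x − 3.
Step 6: lead(3x² − 9x − 3) ÷ lead(D) = 3x² ÷ x² = 3. Subtract (3)·D = 3x² − 9x + 6. Remainder: −9.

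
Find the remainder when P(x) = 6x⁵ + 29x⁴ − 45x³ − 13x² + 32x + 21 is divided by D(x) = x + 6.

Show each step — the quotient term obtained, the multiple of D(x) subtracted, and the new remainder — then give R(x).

R(x) = 9

Step 1: lead(6x⁵ + 29x⁴ − 45x³ − 13x² + 32x + 21) ÷ lead(D) = 6x⁵ ÷ x = 6x⁴. Subtract (6x⁴)·D = 6x⁵ + 36x⁴. Remainder: −7x⁴ − 45x³ − 13x² + 32x + 21.
Step 2: lead(−7x⁴ − 45x³ − 13x² + 32x + 21) ÷ lead(D) = −7x⁴ ÷ x = −7x³. Subtract (−7x³)·D = −7x⁴ − 42x³. Remainder: −3x³ − 13x² + 32x + 21.
Step 3: lead(−3x³ − 13x² + 32x + 21) ÷ lead(D) = −3x³ ÷ x = −3x². Subtract (−3x²)·D = −3x³ − 18x². Remainder: 5x² + 32x + 21.
Step 4: lead(5x² + 32x + 21) ÷ lead(D) = 5x² ÷ x = 5x. Subtract (5x)·D = 5x² + 30x. Remainder: 2x + 21.
Step 5: lead(2x + 21) ÷ lead(D) = 2x ÷ x = 2. Subtract (2)·D = 2x + 12. Remainder: 9.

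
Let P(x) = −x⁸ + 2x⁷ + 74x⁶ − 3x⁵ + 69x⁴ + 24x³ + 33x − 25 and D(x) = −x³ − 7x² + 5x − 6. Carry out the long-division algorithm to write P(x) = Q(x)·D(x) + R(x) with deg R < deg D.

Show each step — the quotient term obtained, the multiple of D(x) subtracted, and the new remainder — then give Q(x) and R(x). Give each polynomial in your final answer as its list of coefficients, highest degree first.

Step 1: lead(−x⁸ + 2x⁷ + 74x⁶ − 3x⁵ + 69x⁴ + 24x³ + 33x − 25) ÷ lead(D) = −x⁸ ÷ −x³ = x⁵. Subtract (x⁵)·D = −x⁸ − 7x⁷ + 5x⁶ − 6x⁵. Remainder: 9x⁷ + 69x⁶ + 3x⁵ + 69x⁴ + 24x³ + 33x − 25.
Step 2: lead(9x⁷ + 69x⁶ + 3x⁵ + 69x⁴ + 24x³ + 33x − 25) ÷ lead(D) = 9x⁷ ÷ −x³ = −9x⁴. Subtract (−9x⁴)·D = 9x⁷ + 63x⁶ − 45x⁵ + 54x⁴. Remainder: 6x⁶ + 48x⁵ + 15x⁴ + 24x³ + 33x − 25.
Step 3: lead(6x⁶ + 48x⁵ + 15x⁴ + 24x³ + 33x − 25) ÷ lead(D) = 6x⁶ ÷ −x³ = −6x³. Subtract (−6x³)·D = 6x⁶ + 42x⁵ − 30x⁴ + 36x³. Remainder: 6x⁵ + 45x⁴ − 12x³ + 33x − 25.
Step 4: lead(6x⁵ + 45x⁴ − 12x³ + 33x − 25) ÷ lead(D) = 6x⁵ ÷ −x³ = −6x². Subtract (−6x²)·D = 6x⁵ + 42x⁴ − 30x³ + 36x². Remainder: 3x⁴ + 18x³ − 36x² + 33x − 25.
Step 5: lead(3x⁴ + 18x³ − 36x² + 33x − 25) ÷ lead(D) = 3x⁴ ÷ −x³ = −3x. Subtract (−3x)·D = 3x⁴ + 21x³ − 15x² + 18x. Remainder: −3x³ − 21x² + 15x − 25.
Step 6: lead(−3x³ − 21x² + 15x − 25) ÷ lead(D) = −3x³ ÷ −x³ = 3. Subtract (3)·D = −3x³ − 21x² + 15x − 18. Remainder: −7.

Q = [1, -9, -6, -6, -3, 3]; R = [-7]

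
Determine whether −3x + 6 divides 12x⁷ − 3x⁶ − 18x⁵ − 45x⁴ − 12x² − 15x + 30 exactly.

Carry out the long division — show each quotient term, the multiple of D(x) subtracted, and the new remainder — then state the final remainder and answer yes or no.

Step 1: lead(12x⁷ − 3x⁶ − 18x⁵ − 45x⁴ − 12x² − 15x + 30) ÷ lead(D) = 12x⁷ ÷ −3x = −4x⁶. Subtract (−4x⁶)·D = 12x⁷ − 24x⁶. Remainder: 21x⁶ − 18x⁵ − 45x⁴ − 12x² − 15x + 30.
Step 2: lead(21x⁶ − 18x⁵ − 45x⁴ − 12x² − 15x + 30) ÷ lead(D) = 21x⁶ ÷ −3x = −7x⁵. Subtract (−7x⁵)·D = 21x⁶ − 42x⁵. Remainder: 24x⁵ − 45x⁴ − 12x² − 15x + 30.
Step 3: lead(24x⁵ − 45x⁴ − 12x² − 15x + 30) ÷ lead(D) = 24x⁵ ÷ −3x = −8x⁴. Subtract (−8x⁴)·D = 24x⁵ − 48x⁴. Remainder: 3x⁴ − 12x² − 15x + 30.
Step 4: lead(3x⁴ − 12x² − 15x + 30) ÷ lead(D) = 3x⁴ ÷ −3x = −x³. Subtract (−x³)·D = 3x⁴ − 6x³. Remainder: 6x³ − 12x² − 15x + 30.
Step 5: lead(6x³ − 12x² − 15x + 30) ÷ lead(D) = 6x³ ÷ −3x = −2x². Subtract (−2x²)·D = 6x³ − 12x². Remainder: −15x + 30.
Step 6: lead(−15x + 30) ÷ lead(D) = −15x ÷ −3x = 5. Subtract (5)·D = −15x + 30. Remainder: 0.

R(x) = 0, so D(x) is a factor of P(x). yes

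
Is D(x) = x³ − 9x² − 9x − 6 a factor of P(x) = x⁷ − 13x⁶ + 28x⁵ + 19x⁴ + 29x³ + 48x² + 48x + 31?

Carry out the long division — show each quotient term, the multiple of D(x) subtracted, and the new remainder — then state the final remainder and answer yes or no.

R(x) = 7, so D(x) is not a factor of P(x). no

Step 1: lead(x⁷ − 13x⁶ + 28x⁵ + 19x⁴ + 29x³ + 48x² + 48x + 31) ÷ lead(D) = x⁷ ÷ x³ = x⁴. Subtract (x⁴)·D = x⁷ − 9x⁶ − 9x⁵ − 6x⁴. Remainder: −4x⁶ + 37x⁵ + 25x⁴ + 29x³ + 48x² + 48x + 31.
Step 2: lead(−4x⁶ + 37x⁵ + 25x⁴ + 29x³ + 48x² + 48x + 31) ÷ lead(D) = −4x⁶ ÷ x³ = −4x³. Subtract (−4x³)·D = −4x⁶ + 36x⁵ + 36x⁴ + 24x³. Remainder: x⁵ − 11x⁴ + 5x³ + 48x² + 48x + 31.
Step 3: lead(x⁵ − 11x⁴ + 5x³ + 48x² + 48x + 31) ÷ lead(D) = x⁵ ÷ x³ = x². Subtract (x²)·D = x⁵ − 9x⁴ − 9x³ − 6x². Remainder: −2x⁴ + 14x³ + 54x² + 48x + 31.
Step 4: lead(−2x⁴ + 14x³ + 54x² + 48x + 31) ÷ lead(D) = −2x⁴ ÷ x³ = −2x. Subtract (−2x)·D = −2x⁴ + 18x³ + 18x² + 12x. Remainder: −4x³ + 36x² + 36x + 31.
Step 5: lead(−4x³ + 36x² + 36x + 31) ÷ lead(D) = −4x³ ÷ x³ = −4. Subtract (−4)·D = −4x³ + 36x² + 36x + 24. Remainder: 7.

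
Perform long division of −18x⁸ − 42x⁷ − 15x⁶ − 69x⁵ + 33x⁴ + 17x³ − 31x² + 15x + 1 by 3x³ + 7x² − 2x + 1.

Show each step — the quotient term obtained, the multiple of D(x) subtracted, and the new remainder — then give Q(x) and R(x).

Step 1: lead(−18x⁸ − 42x⁷ − 15x⁶ − 69x⁵ + 33x⁴ + 17x³ − 31x² + 15x + 1) ÷ lead(D) = −18x⁸ ÷ 3x³ = −6x⁵. Subtract (−6x⁵)·D = −18x⁸ − 42x⁷ + 12x⁶ − 6x⁵. Remainder: −27x⁶ − 63x⁵ + 33x⁴ + 17x³ − 31x² + 15x + 1.
Step 2: lead(−27x⁶ − 63x⁵ + 33x⁴ + 17x³ − 31x² + 15x + 1) ÷ lead(D) = −27x⁶ ÷ 3x³ = −9x³. Subtract (−9x³)·D = −27x⁶ − 63x⁵ + 18x⁴ − 9x³. Remainder: 15x⁴ + 26x³ − 31x² + 15x + 1.
Step 3: lead(15x⁴ + 26x³ − 31x² + 15x + 1) ÷ lead(D) = 15x⁴ ÷ 3x³ = 5x. Subtract (5x)·D = 15x⁴ + 35x³ − 10x² + 5x. Remainder: −9x³ − 21x² + 10x + 1.
Step 4: lead(−9x³ − 21x² + 10x + 1) ÷ lead(D) = −9x³ ÷ 3x³ = −3. Subtract (−3)·D = −9x³ − 21x² + 6x − 3. Remainder: 4x + 4.

Q(x) = −6x⁵ − 9x³ + 5x − 3; R(x) = 4x + 4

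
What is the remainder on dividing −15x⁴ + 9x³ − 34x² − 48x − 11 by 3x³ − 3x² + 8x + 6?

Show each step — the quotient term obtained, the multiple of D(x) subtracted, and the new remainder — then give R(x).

R(x) = −2x + 1

Step 1: lead(−15x⁴ + 9x³ − 34x² − 48x − 11) ÷ lead(D) = −15x⁴ ÷ 3x³ = −5x. Subtract (−5x)·D = −15x⁴ + 15x³ − 40x² − 30x. Remainder: −6x³ + 6x² − 18x − 11.
Step 2: lead(−6x³ + 6x² − 18x − 11) ÷ lead(D) = −6x³ ÷ 3x³ = −2. Subtract (−2)·D = −6x³ + 6x² − 16x − 12. Remainder: −2x + 1.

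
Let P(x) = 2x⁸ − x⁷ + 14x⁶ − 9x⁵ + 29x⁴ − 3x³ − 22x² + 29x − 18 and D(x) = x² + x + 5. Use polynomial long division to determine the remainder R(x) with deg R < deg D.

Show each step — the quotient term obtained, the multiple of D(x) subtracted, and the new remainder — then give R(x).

R(x) = −2x + 2

Step 1: lead(2x⁸ − x⁷ + 14x⁶ − 9x⁵ + 29x⁴ − 3x³ − 22x² + 29x − 18) ÷ lead(D) = 2x⁸ ÷ x² = 2x⁶. Subtract (2x⁶)·D = 2x⁸ + 2x⁷ + 10x⁶. Remainder: −3x⁷ + 4x⁶ − 9x⁵ + 29x⁴ − 3x³ − 22x² + 29x − 18.
Step 2: lead(−3x⁷ + 4x⁶ − 9x⁵ + 29x⁴ − 3x³ − 22x² + 29x − 18) ÷ lead(D) = −3x⁷ ÷ x² = −3x⁵. Subtract (−3x⁵)·D = −3x⁷ − 3x⁶ − 15x⁵. Remainder: 7x⁶ + 6x⁵ + 29x⁴ − 3x³ − 22x² + 29x − 18.
Step 3: lead(7x⁶ + 6x⁵ + 29x⁴ − 3x³ − 22x² + 29x − 18) ÷ lead(D) = 7x⁶ ÷ x² = 7x⁴. Subtract (7x⁴)·D = 7x⁶ + 7x⁵ + 35x⁴. Remainder: −x⁵ − 6x⁴ − 3x³ − 22x² + 29x − 18.
Step 4: lead(−x⁵ − 6x⁴ − 3x³ − 22x² + 29x − 18) ÷ lead(D) = −x⁵ ÷ x² = −x³. Subtract (−x³)·D = −x⁵ − x⁴ − 5x³. Remainder: −5x⁴ + 2x³ − 22x² + 29x − 18.
Step 5: lead(−5x⁴ + 2x³ − 22x² + 29x − 18) ÷ lead(D) = −5x⁴ ÷ x² = −5x². Subtract (−5x²)·D = −5x⁴ − 5x³ − 25x². Remainder: 7x³ + 3x² + 29x − 18.
Step 6: lead(7x³ + 3x² + 29x − 18) ÷ lead(D) = 7x³ ÷ x² = 7x. Subtract (7x)·D = 7x³ + 7x² + 35x. Remainder: −4x² − 6x − 18.
Step 7: lead(−4x² − 6x − 18) ÷ lead(D) = −4x² ÷ x² = −4. Subtract (−4)·D = −4x² − 4x − 20. Remainder: −2x + 2.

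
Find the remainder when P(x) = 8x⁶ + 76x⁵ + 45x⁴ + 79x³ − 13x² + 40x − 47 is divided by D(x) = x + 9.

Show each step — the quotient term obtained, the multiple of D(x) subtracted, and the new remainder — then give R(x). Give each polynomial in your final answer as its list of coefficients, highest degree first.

R = [-2]

Step 1: lead(8x⁶ + 76x⁵ + 45x⁴ + 79x³ − 13x² + 40x − 47) ÷ lead(D) = 8x⁶ ÷ x = 8x⁵. Subtract (8x⁵)·D = 8x⁶ + 72x⁵. Remainder: 4x⁵ + 45x⁴ + 79x³ − 13x² + 40x − 47.
Step 2: lead(4x⁵ + 45x⁴ + 79x³ − 13x² + 40x − 47) ÷ lead(D) = 4x⁵ ÷ x = 4x⁴. Subtract (4x⁴)·D = 4x⁵ + 36x⁴. Remainder: 9x⁴ + 79x³ − 13x² + 40x − 47.
Step 3: lead(9x⁴ + 79x³ − 13x² + 40x − 47) ÷ lead(D) = 9x⁴ ÷ x = 9x³. Subtract (9x³)·D = 9x⁴ + 81x³. Remainder: −2x³ − 13x² + 40x − 47.
Step 4: lead(−2x³ − 13x² + 40x − 47) ÷ lead(D) = −2x³ ÷ x = −2x². Subtract (−2x²)·D = −2x³ − 18x². Remainder: 5x² + 40x − 47.
Step 5: lead(5x² + 40x − 47) ÷ lead(D) = 5x² ÷ x = 5x. Subtract (5x)·D = 5x² + 45x. Remainder: −5x − 47.
Step 6: lead(−5x − 47) ÷ lead(D) = −5x ÷ x = −5. Subtract (−5)·D = −5x − 45. Remainder: −2.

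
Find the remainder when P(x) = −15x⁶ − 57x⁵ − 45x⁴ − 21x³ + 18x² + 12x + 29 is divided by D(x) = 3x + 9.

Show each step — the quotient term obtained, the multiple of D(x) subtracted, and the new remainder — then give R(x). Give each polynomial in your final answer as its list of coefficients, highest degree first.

Step 1: lead(−15x⁶ − 57x⁵ − 45x⁴ − 21x³ + 18x² + 12x + 29) ÷ lead(D) = −15x⁶ ÷ 3x = −5x⁵. Subtract (−5x⁵)·D = −15x⁶ − 45x⁵. Remainder: −12x⁵ − 45x⁴ − 21x³ + 18x² + 12x + 29.
Step 2: lead(−12x⁵ − 45x⁴ − 21x³ + 18x² + 12x + 29) ÷ lead(D) = −12x⁵ ÷ 3x = −4x⁴. Subtract (−4x⁴)·D = −12x⁵ − 36x⁴. Remainder: −9x⁴ − 21x³ + 18x² + 12x + 29.
Step 3: lead(−9x⁴ − 21x³ + 18x² + 12x + 29) ÷ lead(D) = −9x⁴ ÷ 3x = −3x³. Subtract (−3x³)·D = −9x⁴ − 27x³. Remainder: 6x³ + 18x² + 12x + 29.
Step 4: lead(6x³ + 18x² + 12x + 29) ÷ lead(D) = 6x³ ÷ 3x = 2x². Subtract (2x²)·D = 6x³ + 18x². Remainder: 12x + 29.
Step 5: lead(12x + 29) ÷ lead(D) = 12x ÷ 3x = 4. Subtract (4)·D = 12x + 36. Remainder: −7.

R = [-7]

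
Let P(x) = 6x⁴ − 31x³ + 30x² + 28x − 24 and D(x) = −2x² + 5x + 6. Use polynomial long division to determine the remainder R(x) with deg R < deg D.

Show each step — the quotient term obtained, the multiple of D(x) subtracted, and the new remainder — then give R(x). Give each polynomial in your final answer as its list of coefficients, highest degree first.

R = [0]

Step 1: lead(6x⁴ − 31x³ + 30x² + 28x − 24) ÷ lead(D) = 6x⁴ ÷ −2x² = −3x². Subtract (−3x²)·D = 6x⁴ − 15x³ − 18x². Remainder: −16x³ + 48x² + 28x − 24.
Step 2: lead(−16x³ + 48x² + 28x − 24) ÷ lead(D) = −16x³ ÷ −2x² = 8x. Subtract (8x)·D = −16x³ + 40x² + 48x. Remainder: 8x² − 20x − 24.
Step 3: lead(8x² − 20x − 24) ÷ lead(D) = 8x² ÷ −2x² = −4. Subtract (−4)·D = 8x² − 20x − 24. Remainder: 0.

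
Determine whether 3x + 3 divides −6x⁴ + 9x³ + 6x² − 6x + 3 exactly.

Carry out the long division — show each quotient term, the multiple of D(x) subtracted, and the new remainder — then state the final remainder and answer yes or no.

R(x) = 0, so D(x) is a factor of P(x). yes

Step 1: lead(−6x⁴ + 9x³ + 6x² − 6x + 3) ÷ lead(D) = −6x⁴ ÷ 3x = −2x³. Subtract (−2x³)·D = −6x⁴ − 6x³. Remainder: 15x³ + 6x² − 6x + 3.
Step 2: lead(15x³ + 6x² − 6x + 3) ÷ lead(D) = 15x³ ÷ 3x = 5x². Subtract (5x²)·D = 15x³ + 15x². Remainder: −9x² − 6x + 3.
Step 3: lead(−9x² − 6x + 3) ÷ lead(D) = −9x² ÷ 3x = −3x. Subtract (−3x)·D = −9x² − 9x. Remainder: 3x + 3.
Step 4: lead(3x + 3) ÷ lead(D) = 3x ÷ 3x = 1. Subtract (1)·D = 3x + 3. Remainder: 0.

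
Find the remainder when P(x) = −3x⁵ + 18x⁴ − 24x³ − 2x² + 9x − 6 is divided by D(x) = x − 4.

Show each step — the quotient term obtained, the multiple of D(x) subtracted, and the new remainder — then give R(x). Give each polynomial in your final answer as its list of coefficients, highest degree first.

Step 1: lead(−3x⁵ + 18x⁴ − 24x³ − 2x² + 9x − 6) ÷ lead(D) = −3x⁵ ÷ x = −3x⁴. Subtract (−3x⁴)·D = −3x⁵ + 12x⁴. Remainder: 6x⁴ − 24x³ − 2x² + 9x − 6.
Step 2: lead(6x⁴ − 24x³ − 2x² + 9x − 6) ÷ lead(D) = 6x⁴ ÷ x = 6x³. Subtract (6x³)·D = 6x⁴ − 24x³. Remainder: −2x² + 9x − 6.
Step 3: lead(−2x² + 9x − 6) ÷ lead(D) = −2x² ÷ x = −2x. Subtract (−2x)·D = −2x² + 8x. Remainder: x − 6.
Step 4: lead(x − 6) ÷ lead(D) = x ÷ x = 1. Subtract (1)·D = x − 4. Remainder: −2.

R = [-2]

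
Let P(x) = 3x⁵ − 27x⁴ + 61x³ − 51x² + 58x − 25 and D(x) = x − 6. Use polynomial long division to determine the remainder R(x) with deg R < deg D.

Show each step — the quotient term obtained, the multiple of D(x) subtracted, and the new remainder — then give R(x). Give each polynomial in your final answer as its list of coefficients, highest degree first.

Step 1: lead(3x⁵ − 27x⁴ + 61x³ − 51x² + 58x − 25) ÷ lead(D) = 3x⁵ ÷ x = 3x⁴. Subtract (3x⁴)·D = 3x⁵ − 18x⁴. Remainder: −9x⁴ + 61x³ − 51x² + 58x − 25.
Step 2: lead(−9x⁴ + 61x³ − 51x² + 58x − 25) ÷ lead(D) = −9x⁴ ÷ x = −9x³. Subtract (−9x³)·D = −9x⁴ + 54x³. Remainder: 7x³ − 51x² + 58x − 25.
Step 3: lead(7x³ − 51x² + 58x − 25) ÷ lead(D) = 7x³ ÷ x = 7x². Subtract (7x²)·D = 7x³ − 42x². Remainder: −9x² + 58x − 25.
Step 4: lead(−9x² + 58x − 25) ÷ lead(D) = −9x² ÷ x = −9x. Subtract (−9x)·D = −9x² + 54x. Remainder: 4x − 25.
Step 5: lead(4x − 25) ÷ lead(D) = 4x ÷ x = 4. Subtract (4)·D = 4x − 24. Remainder: −1.

R = [-1]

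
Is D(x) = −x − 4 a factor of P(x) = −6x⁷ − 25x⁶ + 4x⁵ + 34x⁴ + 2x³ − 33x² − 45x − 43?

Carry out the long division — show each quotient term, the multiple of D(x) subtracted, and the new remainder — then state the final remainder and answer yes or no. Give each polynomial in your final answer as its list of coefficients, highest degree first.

R = [-7], so D(x) is not a factor of P(x). no

Step 1: lead(−6x⁷ − 25x⁶ + 4x⁵ + 34x⁴ + 2x³ − 33x² − 45x − 43) ÷ lead(D) = −6x⁷ ÷ −x = 6x⁶. Subtract (6x⁶)·D = −6x⁷ − 24x⁶. Remainder: −x⁶ + 4x⁵ + 34x⁴ + 2x³ − 33x² − 45x − 43.
Step 2: lead(−x⁶ + 4x⁵ + 34x⁴ + 2x³ − 33x² − 45x − 43) ÷ lead(D) = −x⁶ ÷ −x = x⁵. Subtract (x⁵)·D = −x⁶ − 4x⁵. Remainder: 8x⁵ + 34x⁴ + 2x³ − 33x² − 45x − 43.
Step 3: lead(8x⁵ + 34x⁴ + 2x³ − 33x² − 45x − 43) ÷ lead(D) = 8x⁵ ÷ −x = −8x⁴. Subtract (−8x⁴)·D = 8x⁵ + 32x⁴. Remainder: 2x⁴ + 2x³ − 33x² − 45x − 43.
Step 4: lead(2x⁴ + 2x³ − 33x² − 45x − 43) ÷ lead(D) = 2x⁴ ÷ −x = −2x³. Subtract (−2x³)·D = 2x⁴ + 8x³. Remainder: −6x³ − 33x² − 45x − 43.
Step 5: lead(−6x³ − 33x² − 45x − 43) ÷ lead(D) = −6x³ ÷ −x = 6x². Subtract (6x²)·D = −6x³ − 24x². Remainder: −9x² − 45x − 43.
Step 6: lead(−9x² − 45x − 43) ÷ lead(D) = −9x² ÷ −x = 9x. Subtract (9x)·D = −9x² − 36x. Remainder: −9x − 43.
Step 7: lead(−9x − 43) ÷ lead(D) = −9x ÷ −x = 9. Subtract (9)·D = −9x − 36. Remainder: −7.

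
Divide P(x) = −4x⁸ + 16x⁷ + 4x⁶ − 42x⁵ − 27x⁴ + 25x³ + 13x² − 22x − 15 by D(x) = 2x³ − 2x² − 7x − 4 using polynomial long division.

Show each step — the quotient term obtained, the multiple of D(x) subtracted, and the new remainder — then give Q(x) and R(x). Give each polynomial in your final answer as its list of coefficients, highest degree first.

Q = [-2, 6, 1, -3, -1, 3]; R = [-5, -3]

Step 1: lead(−4x⁸ + 16x⁷ + 4x⁶ − 42x⁵ − 27x⁴ + 25x³ + 13x² − 22x − 15) ÷ lead(D) = −4x⁸ ÷ 2x³ = −2x⁵. Subtract (−2x⁵)·D = −4x⁸ + 4x⁷ + 14x⁶ + 8x⁵. Remainder: 12x⁷ − 10x⁶ − 50x⁵ − 27x⁴ + 25x³ + 13x² − 22x − 15.
Step 2: lead(12x⁷ − 10x⁶ − 50x⁵ − 27x⁴ + 25x³ + 13x² − 22x − 15) ÷ lead(D) = 12x⁷ ÷ 2x³ = 6x⁴. Subtract (6x⁴)·D = 12x⁷ − 12x⁶ − 42x⁵ − 24x⁴. Remainder: 2x⁶ − 8x⁵ − 3x⁴ + 25x³ + 13x² − 22x − 15.
Step 3: lead(2x⁶ − 8x⁵ − 3x⁴ + 25x³ + 13x² − 22x − 15) ÷ lead(D) = 2x⁶ ÷ 2x³ = x³. Subtract (x³)·D = 2x⁶ − 2x⁵ − 7x⁴ − 4x³. Remainder: −6x⁵ + 4x⁴ + 29x³ + 13x² − 22x − 15.
Step 4: lead(−6x⁵ + 4x⁴ + 29x³ + 13x² − 22x − 15) ÷ lead(D) = −6x⁵ ÷ 2x³ = −3x². Subtract (−3x²)·D = −6x⁵ + 6x⁴ + 21x³ + 12x². Remainder: −2x⁴ + 8x³ + x² − 22x − 15.
Step 5: lead(−2x⁴ + 8x³ + x² − 22x − 15) ÷ lead(D) = −2x⁴ ÷ 2x³ = −x. Subtract (−x)·D = −2x⁴ + 2x³ + 7x² + 4x. Remainder: 6x³ − 6x² − 26x − 15.
Step 6: lead(6x³ − 6x² − 26x − 15) ÷ lead(D) = 6x³ ÷ 2x³ = 3. Subtract (3)·D = 6x³ − 6x² − 21x − 12. Remainder: −5x − 3.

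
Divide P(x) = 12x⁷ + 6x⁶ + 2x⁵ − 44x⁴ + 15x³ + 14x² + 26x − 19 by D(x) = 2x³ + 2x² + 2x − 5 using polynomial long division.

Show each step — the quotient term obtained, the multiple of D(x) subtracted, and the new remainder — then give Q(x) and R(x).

Q(x) = 6x⁴ − 3x³ − 2x² − 2x + 4; R(x) = 8x + 1

Step 1: lead(12x⁷ + 6x⁶ + 2x⁵ − 44x⁴ + 15x³ + 14x² + 26x − 19) ÷ lead(D) = 12x⁷ ÷ 2x³ = 6x⁴. Subtract (6x⁴)·D = 12x⁷ + 12x⁶ + 12x⁵ − 30x⁴. Remainder: −6x⁶ − 10x⁵ − 14x⁴ + 15x³ + 14x² + 26x − 19.
Step 2: lead(−6x⁶ − 10x⁵ − 14x⁴ + 15x³ + 14x² + 26x − 19) ÷ lead(D) = −6x⁶ ÷ 2x³ = −3x³. Subtract (−3x³)·D = −6x⁶ − 6x⁵ − 6x⁴ + 15x³. Remainder: −4x⁵ − 8x⁴ + 14x² + 26x − 19.
Step 3: lead(−4x⁵ − 8x⁴ + 14x² + 26x − 19) ÷ lead(D) = −4x⁵ ÷ 2x³ = −2x². Subtract (−2x²)·D = −4x⁵ − 4x⁴ − 4x³ + 10x². Remainder: −4x⁴ + 4x³ + 4x² + 26x − 19.
Step 4: lead(−4x⁴ + 4x³ + 4x² + 26x − 19) ÷ lead(D) = −4x⁴ ÷ 2x³ = −2x. Subtract (−2x)·D = −4x⁴ − 4x³ − 4x² + 10x. Remainder: 8x³ + 8x² + 16x − 19.
Step 5: lead(8x³ + 8x² + 16x − 19) ÷ lead(D) = 8x³ ÷ 2x³ = 4. Subtract (4)·D = 8x³ + 8x² + 8x − 20. Remainder: 8x + 1.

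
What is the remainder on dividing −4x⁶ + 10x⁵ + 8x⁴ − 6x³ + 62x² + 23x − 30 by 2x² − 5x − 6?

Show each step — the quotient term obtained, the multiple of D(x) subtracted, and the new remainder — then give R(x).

R(x) = 0

Step 1: lead(−4x⁶ + 10x⁵ + 8x⁴ − 6x³ + 62x² + 23x − 30) ÷ lead(D) = −4x⁶ ÷ 2x² = −2x⁴. Subtract (−2x⁴)·D = −4x⁶ + 10x⁵ + 12x⁴. Remainder: −4x⁴ − 6x³ + 62x² + 23x − 30.
Step 2: lead(−4x⁴ − 6x³ + 62x² + 23x − 30) ÷ lead(D) = −4x⁴ ÷ 2x² = −2x². Subtract (−2x²)·D = −4x⁴ + 10x³ + 12x². Remainder: −16x³ + 50x² + 23x − 30.
Step 3: lead(−16x³ + 50x² + 23x − 30) ÷ lead(D) = −16x³ ÷ 2x² = −8x. Subtract (−8x)·D = −16x³ + 40x² + 48x. Remainder: 10x² − 25x − 30.
Step 4: lead(10x² − 25x − 30) ÷ lead(D) = 10x² ÷ 2x² = 5. Subtract (5)·D = 10x² − 25x − 30. Remainder: 0.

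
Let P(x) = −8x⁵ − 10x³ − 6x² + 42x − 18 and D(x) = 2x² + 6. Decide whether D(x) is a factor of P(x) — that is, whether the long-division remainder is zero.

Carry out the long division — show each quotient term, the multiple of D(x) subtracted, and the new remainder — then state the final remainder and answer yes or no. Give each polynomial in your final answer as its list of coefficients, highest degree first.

R = [0], so D(x) is a factor of P(x). yes

Step 1: lead(−8x⁵ − 10x³ − 6x² + 42x − 18) ÷ lead(D) = −8x⁵ ÷ 2x² = −4x³. Subtract (−4x³)·D = −8x⁵ − 24x³. Remainder: 14x³ − 6x² + 42x − 18.
Step 2: lead(14x³ − 6x² + 42x − 18) ÷ lead(D) = 14x³ ÷ 2x² = 7x. Subtract (7x)·D = 14x³ + 42x. Remainder: −6x² − 18.
Step 3: lead(−6x² − 18) ÷ lead(D) = −6x² ÷ 2x² = −3. Subtract (−3)·D = −6x² − 18. Remainder: 0.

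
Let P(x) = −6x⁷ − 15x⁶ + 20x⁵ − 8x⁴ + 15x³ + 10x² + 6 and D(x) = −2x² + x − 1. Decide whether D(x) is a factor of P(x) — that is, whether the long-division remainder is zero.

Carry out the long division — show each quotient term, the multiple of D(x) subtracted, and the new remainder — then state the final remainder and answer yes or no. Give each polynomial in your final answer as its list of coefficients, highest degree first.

Step 1: lead(−6x⁷ − 15x⁶ + 20x⁵ − 8x⁴ + 15x³ + 10x² + 6) ÷ lead(D) = −6x⁷ ÷ −2x² = 3x⁵. Subtract (3x⁵)·D = −6x⁷ + 3x⁶ − 3x⁵. Remainder: −18x⁶ + 23x⁵ − 8x⁴ + 15x³ + 10x² + 6.
Step 2: lead(−18x⁶ + 23x⁵ − 8x⁴ + 15x³ + 10x² + 6) ÷ lead(D) = −18x⁶ ÷ −2x² = 9x⁴. Subtract (9x⁴)·D = −18x⁶ + 9x⁵ − 9x⁴. Remainder: 14x⁵ + x⁴ + 15x³ + 10x² + 6.
Step 3: lead(14x⁵ + x⁴ + 15x³ + 10x² + 6) ÷ lead(D) = 14x⁵ ÷ −2x² = −7x³. Subtract (−7x³)·D = 14x⁵ − 7x⁴ + 7x³. Remainder: 8x⁴ + 8x³ + 10x² + 6.
Step 4: lead(8x⁴ + 8x³ + 10x² + 6) ÷ lead(D) = 8x⁴ ÷ −2x² = −4x². Subtract (−4x²)·D = 8x⁴ − 4x³ + 4x². Remainder: 12x³ + 6x² + 6.
Step 5: lead(12x³ + 6x² + 6) ÷ lead(D) = 12x³ ÷ −2x² = −6x. Subtract (−6x)·D = 12x³ − 6x² + 6x. Remainder: 12x² − 6x + 6.
Step 6: lead(12x² − 6x + 6) ÷ lead(D) = 12x² ÷ −2x² = −6. Subtract (−6)·D = 12x² − 6x + 6. Remainder: 0.

R = [0], so D(x) is a factor of P(x). yes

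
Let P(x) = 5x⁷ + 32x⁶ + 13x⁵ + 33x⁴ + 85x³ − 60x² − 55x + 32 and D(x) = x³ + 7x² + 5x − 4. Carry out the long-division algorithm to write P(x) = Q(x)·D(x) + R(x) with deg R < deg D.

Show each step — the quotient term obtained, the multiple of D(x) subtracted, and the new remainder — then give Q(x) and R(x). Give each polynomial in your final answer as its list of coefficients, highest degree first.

Q = [5, -3, 9, 5, -7]; R = [4]

Step 1: lead(5x⁷ + 32x⁶ + 13x⁵ + 33x⁴ + 85x³ − 60x² − 55x + 32) ÷ lead(D) = 5x⁷ ÷ x³ = 5x⁴. Subtract (5x⁴)·D = 5x⁷ + 35x⁶ + 25x⁵ − 20x⁴. Remainder: −3x⁶ − 12x⁵ + 53x⁴ + 85x³ − 60x² − 55x + 32.
Step 2: lead(−3x⁶ − 12x⁵ + 53x⁴ + 85x³ − 60x² − 55x + 32) ÷ lead(D) = −3x⁶ ÷ x³ = −3x³. Subtract (−3x³)·D = −3x⁶ − 21x⁵ − 15x⁴ + 12x³. Remainder: 9x⁵ + 68x⁴ + 73x³ − 60x² − 55x + 32.
Step 3: lead(9x⁵ + 68x⁴ + 73x³ − 60x² − 55x + 32) ÷ lead(D) = 9x⁵ ÷ x³ = 9x². Subtract (9x²)·D = 9x⁵ + 63x⁴ + 45x³ − 36x². Remainder: 5x⁴ + 28x³ − 24x² − 55x + 32.
Step 4: lead(5x⁴ + 28x³ − 24x² − 55x + 32) ÷ lead(D) = 5x⁴ ÷ x³ = 5x. Subtract (5x)·D = 5x⁴ + 35x³ + 25x² − 20x. Remainder: −7x³ − 49x² − 35x + 32.
Step 5: lead(−7x³ − 49x² − 35x + 32) ÷ lead(D) = −7x³ ÷ x³ = −7. Subtract (−7)·D = −7x³ − 49x² − 35x + 28. Remainder: 4.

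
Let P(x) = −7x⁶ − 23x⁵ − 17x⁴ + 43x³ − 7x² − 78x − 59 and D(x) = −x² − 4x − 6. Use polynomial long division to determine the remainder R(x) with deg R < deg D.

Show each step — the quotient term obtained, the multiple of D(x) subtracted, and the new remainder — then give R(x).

R(x) = −5

Step 1: lead(−7x⁶ − 23x⁵ − 17x⁴ + 43x³ − 7x² − 78x − 59) ÷ lead(D) = −7x⁶ ÷ −x² = 7x⁴. Subtract (7x⁴)·D = −7x⁶ − 28x⁵ − 42x⁴. Remainder: 5x⁵ + 25x⁴ + 43x³ − 7x² − 78x − 59.
Step 2: lead(5x⁵ + 25x⁴ + 43x³ − 7x² − 78x − 59) ÷ lead(D) = 5x⁵ ÷ −x² = −5x³. Subtract (−5x³)·D = 5x⁵ + 20x⁴ + 30x³. Remainder: 5x⁴ + 13x³ − 7x² − 78x − 59.
Step 3: lead(5x⁴ + 13x³ − 7x² − 78x − 59) ÷ lead(D) = 5x⁴ ÷ −x² = −5x². Subtract (−5x²)·D = 5x⁴ + 20x³ + 30x². Remainder: −7x³ − 37x² − 78x − 59.
Step 4: lead(−7x³ − 37x² − 78x − 59) ÷ lead(D) = −7x³ ÷ −x² = 7x. Subtract (7x)·D = −7x³ − 28x² − 42x. Remainder: −9x² − 36x − 59.
Step 5: lead(−9x² − 36x − 59) ÷ lead(D) = −9x² ÷ −x² = 9. Subtract (9)·D = −9x² − 36x − 54. Remainder: −5.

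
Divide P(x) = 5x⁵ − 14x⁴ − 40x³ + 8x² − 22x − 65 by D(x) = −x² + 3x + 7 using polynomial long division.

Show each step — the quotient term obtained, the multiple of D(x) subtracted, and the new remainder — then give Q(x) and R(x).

Step 1: lead(5x⁵ − 14x⁴ − 40x³ + 8x² − 22x − 65) ÷ lead(D) = 5x⁵ ÷ −x² = −5x³. Subtract (−5x³)·D = 5x⁵ − 15x⁴ − 35x³. Remainder: x⁴ − 5x³ + 8x² − 22x − 65.
Step 2: lead(x⁴ − 5x³ + 8x² − 22x − 65) ÷ lead(D) = x⁴ ÷ −x² = −x². Subtract (−x²)·D = x⁴ − 3x³ − 7x². Remainder: −2x³ + 15x² − 22x − 65.
Step 3: lead(−2x³ + 15x² − 22x − 65) ÷ lead(D) = −2x³ ÷ −x² = 2x. Subtract (2x)·D = −2x³ + 6x² + 14x. Remainder: 9x² − 36x − 65.
Step 4: lead(9x² − 36x − 65) ÷ lead(D) = 9x² ÷ −x² = −9. Subtract (−9)·D = 9x² − 27x − 63. Remainder: −9x − 2.

Q(x) = −5x³ − x² + 2x − 9; R(x) = −9x − 2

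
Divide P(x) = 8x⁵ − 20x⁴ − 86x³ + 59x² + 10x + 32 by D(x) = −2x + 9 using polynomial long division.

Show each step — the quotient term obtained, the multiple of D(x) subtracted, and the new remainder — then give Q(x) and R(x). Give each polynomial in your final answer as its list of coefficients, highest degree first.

Q = [-4, -8, 7, 2, 4]; R = [-4]

Step 1: lead(8x⁵ − 20x⁴ − 86x³ + 59x² + 10x + 32) ÷ lead(D) = 8x⁵ ÷ −2x = −4x⁴. Subtract (−4x⁴)·D = 8x⁵ − 36x⁴. Remainder: 16x⁴ − 86x³ + 59x² + 10x + 32.
Step 2: lead(16x⁴ − 86x³ + 59x² + 10x + 32) ÷ lead(D) = 16x⁴ ÷ −2x = −8x³. Subtract (−8x³)·D = 16x⁴ − 72x³. Remainder: −14x³ + 59x² + 10x + 32.
Step 3: lead(−14x³ + 59x² + 10x + 32) ÷ lead(D) = −14x³ ÷ −2x = 7x². Subtract (7x²)·D = −14x³ + 63x². Remainder: −4x² + 10x + 32.
Step 4: lead(−4x² + 10x + 32) ÷ lead(D) = −4x² ÷ −2x = 2x. Subtract (2x)·D = −4x² + 18x. Remainder: −8x + 32.
Step 5: lead(−8x + 32) ÷ lead(D) = −8x ÷ −2x = 4. Subtract (4)·D = −8x + 36. Remainder: −4.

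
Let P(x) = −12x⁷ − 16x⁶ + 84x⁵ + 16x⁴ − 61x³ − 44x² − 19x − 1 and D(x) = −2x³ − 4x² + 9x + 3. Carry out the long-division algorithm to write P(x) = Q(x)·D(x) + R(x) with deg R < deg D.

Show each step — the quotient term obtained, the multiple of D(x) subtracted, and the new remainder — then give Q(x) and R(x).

Q(x) = 6x⁴ − 4x³ − 7x² − 3x − 1; R(x) = −x + 2

Step 1: lead(−12x⁷ − 16x⁶ + 84x⁵ + 16x⁴ − 61x³ − 44x² − 19x − 1) ÷ lead(D) = −12x⁷ ÷ −2x³ = 6x⁴. Subtract (6x⁴)·D = −12x⁷ − 24x⁶ + 54x⁵ + 18x⁴. Remainder: 8x⁶ + 30x⁵ − 2x⁴ − 61x³ − 44x² − 19x − 1.
Step 2: lead(8x⁶ + 30x⁵ − 2x⁴ − 61x³ − 44x² − 19x − 1) ÷ lead(D) = 8x⁶ ÷ −2x³ = −4x³. Subtract (−4x³)·D = 8x⁶ + 16x⁵ − 36x⁴ − 12x³. Remainder: 14x⁵ + 34x⁴ − 49x³ − 44x² − 19x − 1.
Step 3: lead(14x⁵ + 34x⁴ − 49x³ − 44x² − 19x − 1) ÷ lead(D) = 14x⁵ ÷ −2x³ = −7x². Subtract (−7x²)·D = 14x⁵ + 28x⁴ − 63x³ − 21x². Remainder: 6x⁴ + 14x³ − 23x² − 19x − 1.
Step 4: lead(6x⁴ + 14x³ − 23x² − 19x − 1) ÷ lead(D) = 6x⁴ ÷ −2x³ = −3x. Subtract (−3x)·D = 6x⁴ + 12x³ − 27x² − 9x. Remainder: 2x³ + 4x² − 10x − 1.
Step 5: lead(2x³ + 4x² − 10x − 1) ÷ lead(D) = 2x³ ÷ −2x³ = −1. Subtract (−1)·D = 2x³ + 4x² − 9x − 3. Remainder: −x + 2.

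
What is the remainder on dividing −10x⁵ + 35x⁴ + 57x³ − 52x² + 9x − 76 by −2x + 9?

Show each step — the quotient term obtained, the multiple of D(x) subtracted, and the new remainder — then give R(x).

R(x) = 5

Step 1: lead(−10x⁵ + 35x⁴ + 57x³ − 52x² + 9x − 76) ÷ lead(D) = −10x⁵ ÷ −2x = 5x⁴. Subtract (5x⁴)·D = −10x⁵ + 45x⁴. Remainder: −10x⁴ + 57x³ − 52x² + 9x − 76.
Step 2: lead(−10x⁴ + 57x³ − 52x² + 9x − 76) ÷ lead(D) = −10x⁴ ÷ −2x = 5x³. Subtract (5x³)·D = −10x⁴ + 45x³. Remainder: 12x³ − 52x² + 9x − 76.
Step 3: lead(12x³ − 52x² + 9x − 76) ÷ lead(D) = 12x³ ÷ −2x = −6x². Subtract (−6x²)·D = 12x³ − 54x². Remainder: 2x² + 9x − 76.
Step 4: lead(2x² + 9x − 76) ÷ lead(D) = 2x² ÷ −2x = −x. Subtract (−x)·D = 2x² − 9x. Remainder: 18x − 76.
Step 5: lead(18x − 76) ÷ lead(D) = 18x ÷ −2x = −9. Subtract (−9)·D = 18x − 81. Remainder: 5.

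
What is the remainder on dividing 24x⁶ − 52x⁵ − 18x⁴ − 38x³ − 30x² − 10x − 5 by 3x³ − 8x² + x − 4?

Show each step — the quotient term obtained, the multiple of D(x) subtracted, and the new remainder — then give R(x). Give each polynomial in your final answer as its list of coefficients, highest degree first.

R = [-4, 3]

Step 1: lead(24x⁶ − 52x⁵ − 18x⁴ − 38x³ − 30x² − 10x − 5) ÷ lead(D) = 24x⁶ ÷ 3x³ = 8x³. Subtract (8x³)·D = 24x⁶ − 64x⁵ + 8x⁴ − 32x³. Remainder: 12x⁵ − 26x⁴ − 6x³ − 30x² − 10x − 5.
Step 2: lead(12x⁵ − 26x⁴ − 6x³ − 30x² − 10x − 5) ÷ lead(D) = 12x⁵ ÷ 3x³ = 4x². Subtract (4x²)·D = 12x⁵ − 32x⁴ + 4x³ − 16x². Remainder: 6x⁴ − 10x³ − 14x² − 10x − 5.
Step 3: lead(6x⁴ − 10x³ − 14x² − 10x − 5) ÷ lead(D) = 6x⁴ ÷ 3x³ = 2x. Subtract (2x)·D = 6x⁴ − 16x³ + 2x² − 8x. Remainder: 6x³ − 16x² − 2x − 5.
Step 4: lead(6x³ − 16x² − 2x − 5) ÷ lead(D) = 6x³ ÷ 3x³ = 2. Subtract (2)·D = 6x³ − 16x² + 2x − 8. Remainder: −4x + 3.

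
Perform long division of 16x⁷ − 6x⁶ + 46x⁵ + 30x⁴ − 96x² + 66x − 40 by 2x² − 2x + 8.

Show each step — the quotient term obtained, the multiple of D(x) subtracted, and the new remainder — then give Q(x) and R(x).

Step 1: lead(16x⁷ − 6x⁶ + 46x⁵ + 30x⁴ − 96x² + 66x − 40) ÷ lead(D) = 16x⁷ ÷ 2x² = 8x⁵. Subtract (8x⁵)·D = 16x⁷ − 16x⁶ + 64x⁵. Remainder: 10x⁶ − 18x⁵ + 30x⁴ − 96x² + 66x − 40.
Step 2: lead(10x⁶ − 18x⁵ + 30x⁴ − 96x² + 66x − 40) ÷ lead(D) = 10x⁶ ÷ 2x² = 5x⁴. Subtract (5x⁴)·D = 10x⁶ − 10x⁵ + 40x⁴. Remainder: −8x⁵ − 10x⁴ − 96x² + 66x − 40.
Step 3: lead(−8x⁵ − 10x⁴ − 96x² + 66x − 40) ÷ lead(D) = −8x⁵ ÷ 2x² = −4x³. Subtract (−4x³)·D = −8x⁵ + 8x⁴ − 32x³. Remainder: −18x⁴ + 32x³ − 96x² + 66x − 40.
Step 4: lead(−18x⁴ + 32x³ − 96x² + 66x − 40) ÷ lead(D) = −18x⁴ ÷ 2x² = −9x². Subtract (−9x²)·D = −18x⁴ + 18x³ − 72x². Remainder: 14x³ − 24x² + 66x − 40.
Step 5: lead(14x³ − 24x² + 66x − 40) ÷ lead(D) = 14x³ ÷ 2x² = 7x. Subtract (7x)·D = 14x³ − 14x² + 56x. Remainder: −10x² + 10x − 40.
Step 6: lead(−10x² + 10x − 40) ÷ lead(D) = −10x² ÷ 2x² = −5. Subtract (−5)·D = −10x² + 10x − 40. Remainder: 0.

Q(x) = 8x⁵ + 5x⁴ − 4x³ − 9x² + 7x − 5; R(x) = 0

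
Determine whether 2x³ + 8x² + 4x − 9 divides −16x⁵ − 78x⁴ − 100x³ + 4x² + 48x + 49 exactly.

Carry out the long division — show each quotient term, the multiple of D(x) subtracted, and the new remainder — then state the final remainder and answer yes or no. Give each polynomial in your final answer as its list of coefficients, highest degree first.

Step 1: lead(−16x⁵ − 78x⁴ − 100x³ + 4x² + 48x + 49) ÷ lead(D) = −16x⁵ ÷ 2x³ = −8x². Subtract (−8x²)·D = −16x⁵ − 64x⁴ − 32x³ + 72x². Remainder: −14x⁴ − 68x³ − 68x² + 48x + 49.
Step 2: lead(−14x⁴ − 68x³ − 68x² + 48x + 49) ÷ lead(D) = −14x⁴ ÷ 2x³ = −7x. Subtract (−7x)·D = −14x⁴ − 56x³ − 28x² + 63x. Remainder: −12x³ − 40x² − 15x + 49.
Step 3: lead(−12x³ − 40x² − 15x + 49) ÷ lead(D) = −12x³ ÷ 2x³ = −6. Subtract (−6)·D = −12x³ − 48x² − 24x + 54. Remainder: 8x² + 9x − 5.

R = [8, 9, -5], so D(x) is not a factor of P(x). no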